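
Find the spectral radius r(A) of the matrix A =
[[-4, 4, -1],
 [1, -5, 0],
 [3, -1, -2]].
r(A) ≈ 6.2676

The eigenvalues of A are the roots of its characteristic polynomial. With M = A (coefficients from the trace, the sum of principal 2x2 minors, and det A):
  p(λ) = det(λ I - M) = λ^3 + 11λ^2 + 37λ + 46.
No integer candidate from the rational root theorem (±divisors of 46) is a root, so the roots are irrational. The cubic discriminant is Δ = -2003 < 0, so there is one real root and a complex-conjugate pair. p(-7) = -17 and p(-6) = 4 have opposite signs, so a root lies in (-7, -6); Newton's method refines it to λ ≈ -6.2676. Dividing out (λ - (-6.2676)) leaves approximately λ^2 + 4.7324λ + 7.3393. For λ^2 + 4.7324λ + 7.3393 the discriminant is -6.9619. It is negative, so the remaining roots are the complex-conjugate pair λ ≈ -2.3662 ± 1.3193i. Their product equals the constant term, so |λ|^2 ≈ 7.3393 and |λ| ≈ 2.7091.
Thus the eigenvalues (to 4 decimals) are -6.2676 (modulus 6.2676); -2.3662 ± 1.3193i (modulus 2.7091). The spectral radius is the largest modulus: r(A) ≈ 6.2676. (Cross-check: r(A) ≤ ||A||_2 ≈ 7.7008; equality holds whenever A is normal, though it can also hold for some non-normal A.)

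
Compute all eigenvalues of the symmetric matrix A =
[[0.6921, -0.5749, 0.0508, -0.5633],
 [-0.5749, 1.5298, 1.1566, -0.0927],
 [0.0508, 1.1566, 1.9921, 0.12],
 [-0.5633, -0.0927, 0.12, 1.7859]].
sigma(A) ≈ {0, 1, 2, 3}

A is real symmetric, so its spectrum consists of real eigenvalues. Expanding the characteristic polynomial of the displayed matrix gives
  det(λ I - A) = p(λ) = λ^4 + (-6)λ^3 + (11)λ^2 + (-6)λ + (0).
Solving p(λ) = 0 yields eigenvalues ≈ 0, 1, 2, 3. (A is shown rounded to 4 decimals, so these recover the underlying integer eigenvalues to within that precision.)
Verification: the trace of A = 6 equals the sum of eigenvalues 6, and det(A) ≈ 0.0003 matches the eigenvalue product 0.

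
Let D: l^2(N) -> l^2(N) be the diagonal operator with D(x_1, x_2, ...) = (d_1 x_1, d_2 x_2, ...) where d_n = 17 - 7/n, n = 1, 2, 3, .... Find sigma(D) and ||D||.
sigma(D) = {17 - 7/n : n ≥ 1} ∪ {17}; ||D|| = 17

A bounded diagonal operator on l^2 with diagonal entries d_n has spectrum equal to the closure of {d_n : n ≥ 1}: every d_n is an eigenvalue (with eigenvector e_n), so {d_n} ⊂ sigma(D); the spectrum is closed, so its closure is too; and for lambda not in the closure, (D - lambda I) has bounded inverse (the diagonal entries 1/(d_n - lambda) are bounded). For our sequence d_n = 17 - 7/n, n = 1, 2, 3, ...:
  - {d_n} = {17 - 7/n : n ≥ 1}; the only limit point is 17
  - closure = {17 - 7/n : n ≥ 1} ∪ {17}
For the norm: a diagonal operator has ||D|| = sup_n |d_n|. Here d_n = 17 - 7/n increases monotonically from d_1 = 10 toward 17, with all terms in [10, 17); so sup_n |d_n| = 17 (the supremum is the limit, not attained). So ||D|| = 17.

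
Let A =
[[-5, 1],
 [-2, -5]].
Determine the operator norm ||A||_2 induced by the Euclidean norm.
||A||_2 = sqrt((55 + sqrt(109))/2) ≈ 5.7202 (= sqrt(largest eigenvalue of A^T A))

||A||_2 = sigma_max(A) = sqrt(lambda_max(A^T A)). Form the symmetric matrix M = A^T A =
[[29, 5],
 [5, 26]].
Its characteristic polynomial (trace, determinant of M give the coefficients) is
  p(λ) = det(λ I - M) = λ^2 - 55λ + 729.
For λ^2 - 55λ + 729 the discriminant is 109. It is nonnegative but not a perfect square, so the roots are real and irrational: λ = (55 ± sqrt(109))/2 ≈ 32.7202, 22.2798.
So the eigenvalues of A^T A are ≈ 22.2798, 32.7202 (all ≥ 0, as they must be for A^T A). The largest is λ_max = (55 + sqrt(109))/2 ≈ 32.7202, hence ||A||_2 = sqrt(λ_max) = sqrt((55 + sqrt(109))/2) ≈ 5.7202.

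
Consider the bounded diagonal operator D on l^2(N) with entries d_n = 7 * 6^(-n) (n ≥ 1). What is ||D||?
||D|| = 7/6 (attained at n = 1)

For D diagonal, ||D|| = sup_n |d_n|. The sequence d_n = 7 * 6^(-n) is positive and strictly decreasing (ratio 6^(-1) < 1), so the supremum is d_1 = 7/6. Hence ||D|| = 7/6.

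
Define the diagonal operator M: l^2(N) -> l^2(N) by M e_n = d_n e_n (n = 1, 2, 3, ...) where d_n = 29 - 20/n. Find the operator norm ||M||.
||M|| = 29

For a diagonal operator on l^2 with entries d_n, ||M|| = sup_n |d_n|. Here d_1 = 9, d_2 = 19, ..., and d_n = 29 - 20/n increases monotonically toward 29. All terms lie in [9, 29), so |d_n| = d_n and the supremum is the limit 29, which is not attained by any individual d_n. Hence ||M|| = 29.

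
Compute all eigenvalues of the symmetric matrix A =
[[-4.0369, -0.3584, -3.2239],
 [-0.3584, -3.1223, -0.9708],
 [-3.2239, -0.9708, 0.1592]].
sigma(A) ≈ {-6, -3, 2}

A is real symmetric, so its spectrum consists of real eigenvalues. Expanding the characteristic polynomial of the displayed matrix gives
  det(λ I - A) = p(λ) = λ^3 + (7)λ^2 + (0)λ + (-36).
Solving p(λ) = 0 yields eigenvalues ≈ -6, -3, 2. (A is shown rounded to 4 decimals, so these recover the underlying integer eigenvalues to within that precision.)
Verification: the trace of A = -7 equals the sum of eigenvalues -7, and det(A) ≈ 35.9991 matches the eigenvalue product 36.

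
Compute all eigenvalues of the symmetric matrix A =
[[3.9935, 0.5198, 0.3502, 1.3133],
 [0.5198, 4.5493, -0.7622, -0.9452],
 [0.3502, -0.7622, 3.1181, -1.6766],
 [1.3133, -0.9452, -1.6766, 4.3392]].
sigma(A) ≈ {1, 4, 5, 6}

A is real symmetric, so its spectrum consists of real eigenvalues. Expanding the characteristic polynomial of the displayed matrix gives
  det(λ I - A) = p(λ) = λ^4 + (-16)λ^3 + (89)λ^2 + (-194.0026)λ + (120.0012).
Solving p(λ) = 0 yields eigenvalues ≈ 1, 4, 5, 6. (A is shown rounded to 4 decimals, so these recover the underlying integer eigenvalues to within that precision.)
Verification: the trace of A = 16 equals the sum of eigenvalues 16, and det(A) ≈ 120.0012 matches the eigenvalue product 120.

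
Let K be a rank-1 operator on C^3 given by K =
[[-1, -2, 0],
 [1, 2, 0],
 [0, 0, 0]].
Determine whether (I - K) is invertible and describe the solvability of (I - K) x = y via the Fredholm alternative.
(I - K) is singular (det(I - K) = 0, i.e. 1 ∈ sigma(K)). (I - K) x = y is solvable iff y ⊥ ker((I - K)^*) = span{(-1, -2, 0)}, i.e. iff -y_1 - 2y_2 = 0. When solvable, the solutions are x = y + c·(1, -1, 0), c arbitrary (ker(I - K) = span{(1, -1, 0)}, dimension 1).

K has rank 1, so it is an outer product K = u v^T: every row of K is a multiple of one row vector. Reading off the entries, u = (1, -1, 0) and v = (-1, -2, 0) (row i of K equals u_i·v^T). A rank-one matrix u v^T satisfies K u = u (v·u) and kills the (2)-dimensional subspace v^⊥, so its characteristic polynomial is lambda^2 (lambda - v·u) with v·u = tr K = 1. Hence the eigenvalues of I - K are 1 (multiplicity 2) and 1 - (1) = 0, so det(I - K) = 0. (Direct check: I - K =
[[2, 2, 0],
 [-1, -1, 0],
 [0, 0, 1]]
has determinant 0.) So 1 is an eigenvalue of K and (I - K) is not invertible. The finite-dimensional Fredholm alternative says: either (I - K) is invertible, or ker(I - K) ≠ {0} and then range(I - K) = ker((I - K)^*)^⊥, with dim ker(I - K) = dim ker((I - K)^*). We are in the second case, so we need both kernels. Kernel of I - K: (I - K) u = u - u (v·u) = u - u = 0, so ker(I - K) = span{u} = span{(1, -1, 0)} (it is exactly 1-dimensional because rank(I - K) = 2). Kernel of the adjoint: K is real, so (I - K)^* = I - K^T = I - v u^T, and (I - v u^T) v = v - v (u·v) = 0; hence ker((I - K)^*) = span{v} = span{(-1, -2, 0)}. Therefore (I - K) x = y is solvable iff <y, v> = 0, i.e. iff -y_1 - 2y_2 = 0. When this holds, K y = u (v·y) = 0, so (I - K) y = y and x = y is a particular solution; the full solution set is the line x = y + c·u = y + c·(1, -1, 0), c ∈ C.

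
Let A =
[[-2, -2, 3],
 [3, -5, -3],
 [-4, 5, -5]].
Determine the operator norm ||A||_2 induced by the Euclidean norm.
||A||_2 ≈ 9.0362 (= sqrt(largest eigenvalue of A^T A))

||A||_2 = sigma_max(A) = sqrt(lambda_max(A^T A)). Form the symmetric matrix M = A^T A =
[[29, -31, 5],
 [-31, 54, -16],
 [5, -16, 43]].
Its characteristic polynomial (trace, sum of principal 2x2 minors, determinant of M give the coefficients) is
  p(λ) = det(λ I - M) = λ^3 - 126λ^2 + 3893λ - 22201.
No integer candidate from the rational root theorem (±divisors of 22201) is a root, so the roots are irrational. The cubic discriminant is Δ = 9677809489 > 0, so there are three distinct real roots. p(7) = -781 and p(8) = 1391 have opposite signs, so a root lies in (7, 8); Newton's method refines it to λ ≈ 7.3487. p(36) = 1307 and p(37) = -1 have opposite signs, so a root lies in (36, 37); Newton's method refines it to λ ≈ 36.9992. p(81) = -2113 and p(82) = 1169 have opposite signs, so a root lies in (81, 82); Newton's method refines it to λ ≈ 81.652. Check (Vieta): the three roots sum to 126, matching tr M = 126.
So the eigenvalues of A^T A are ≈ 7.3487, 36.9992, 81.652 (all ≥ 0, as they must be for A^T A). The largest is λ_max ≈ 81.652, hence ||A||_2 = sqrt(λ_max) ≈ 9.0362.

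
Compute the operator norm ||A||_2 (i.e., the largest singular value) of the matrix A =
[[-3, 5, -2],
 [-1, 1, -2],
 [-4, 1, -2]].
||A||_2 ≈ 7.5228 (= sqrt(largest eigenvalue of A^T A))

||A||_2 = sigma_max(A) = sqrt(lambda_max(A^T A)). Form the symmetric matrix M = A^T A =
[[26, -20, 16],
 [-20, 27, -14],
 [16, -14, 12]].
Its characteristic polynomial (trace, sum of principal 2x2 minors, determinant of M give the coefficients) is
  p(λ) = det(λ I - M) = λ^3 - 65λ^2 + 486λ - 576.
No integer candidate from the rational root theorem (±divisors of 576) is a root, so the roots are irrational. The cubic discriminant is Δ = 224594244 > 0, so there are three distinct real roots. p(1) = -154 and p(2) = 144 have opposite signs, so a root lies in (1, 2); Newton's method refines it to λ ≈ 1.4662. p(6) = 216 and p(7) = -16 have opposite signs, so a root lies in (6, 7); Newton's method refines it to λ ≈ 6.9417. p(56) = -1584 and p(57) = 1134 have opposite signs, so a root lies in (56, 57); Newton's method refines it to λ ≈ 56.5921. Check (Vieta): the three roots sum to 65, matching tr M = 65.
So the eigenvalues of A^T A are ≈ 1.4662, 6.9417, 56.5921 (all ≥ 0, as they must be for A^T A). The largest is λ_max ≈ 56.5921, hence ||A||_2 = sqrt(λ_max) ≈ 7.5228.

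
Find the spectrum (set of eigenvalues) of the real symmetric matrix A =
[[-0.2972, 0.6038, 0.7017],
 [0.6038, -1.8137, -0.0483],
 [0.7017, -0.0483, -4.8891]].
sigma(A) ≈ {-5, -2, 0}

A is real symmetric, so its spectrum consists of real eigenvalues. Expanding the characteristic polynomial of the displayed matrix gives
  det(λ I - A) = p(λ) = λ^3 + (7)λ^2 + (10)λ + (0).
Solving p(λ) = 0 yields eigenvalues ≈ -5, -2, 0. (A is shown rounded to 4 decimals, so these recover the underlying integer eigenvalues to within that precision.)
Verification: the trace of A = -7 equals the sum of eigenvalues -7, and det(A) ≈ -0.0001 matches the eigenvalue product 0.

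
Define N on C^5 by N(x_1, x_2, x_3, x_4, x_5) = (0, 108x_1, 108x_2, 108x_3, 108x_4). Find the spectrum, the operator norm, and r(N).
sigma(N) = {0}; ||N|| = 108; r(N) = 0. (N is nilpotent with N^5 = 0.)

On C^5, N is a strictly lower-triangular matrix with 108 on the subdiagonal and zeros elsewhere, so its characteristic polynomial is lambda^5 and every eigenvalue is 0: sigma(N) = {0}. For the operator norm, N e_i = 108e_{i+1} for i = 1, ..., 4 and N e_5 = 0, so the singular values of N are 108 (with multiplicity 4) and 0; hence ||N|| = 108. The spectral radius r(N) = max|lambda| = 0. Note ||N|| > r(N) — characteristic of non-normal nilpotent operators. Indeed N^5 = 0.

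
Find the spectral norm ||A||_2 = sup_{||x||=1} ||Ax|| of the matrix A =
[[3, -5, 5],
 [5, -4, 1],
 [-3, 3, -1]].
||A||_2 ≈ 10.4537 (= sqrt(largest eigenvalue of A^T A))

||A||_2 = sigma_max(A) = sqrt(lambda_max(A^T A)). Form the symmetric matrix M = A^T A =
[[43, -44, 23],
 [-44, 50, -32],
 [23, -32, 27]].
Its characteristic polynomial (trace, sum of principal 2x2 minors, determinant of M give the coefficients) is
  p(λ) = det(λ I - M) = λ^3 - 120λ^2 + 1172λ - 64.
No integer candidate from the rational root theorem (±divisors of 64) is a root, so the roots are irrational. The cubic discriminant is Δ = 13059786496 > 0, so there are three distinct real roots. p(0) = -64 and p(1) = 989 have opposite signs, so a root lies in (0, 1); Newton's method refines it to λ ≈ 0.0549. p(10) = 656 and p(11) = -361 have opposite signs, so a root lies in (10, 11); Newton's method refines it to λ ≈ 10.6644. p(109) = -3007 and p(110) = 7856 have opposite signs, so a root lies in (109, 110); Newton's method refines it to λ ≈ 109.2807. Check (Vieta): the three roots sum to 120, matching tr M = 120.
So the eigenvalues of A^T A are ≈ 0.0549, 10.6644, 109.2807 (all ≥ 0, as they must be for A^T A). The largest is λ_max ≈ 109.2807, hence ||A||_2 = sqrt(λ_max) ≈ 10.4537.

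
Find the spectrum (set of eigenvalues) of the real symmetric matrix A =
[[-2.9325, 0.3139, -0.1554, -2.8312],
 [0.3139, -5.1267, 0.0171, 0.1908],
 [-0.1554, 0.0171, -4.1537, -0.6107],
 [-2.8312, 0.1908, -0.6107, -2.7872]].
sigma(A) ≈ {-6, -5, -4, 0}

A is real symmetric, so its spectrum consists of real eigenvalues. Expanding the characteristic polynomial of the displayed matrix gives
  det(λ I - A) = p(λ) = λ^4 + (15)λ^3 + (74.0013)λ^2 + (120.0057)λ + (0.0082).
Solving p(λ) = 0 yields eigenvalues ≈ -6, -5, -4, 0. (A is shown rounded to 4 decimals, so these recover the underlying integer eigenvalues to within that precision.)
Verification: the trace of A = -15 equals the sum of eigenvalues -15, and det(A) ≈ 0.0082 matches the eigenvalue product 0.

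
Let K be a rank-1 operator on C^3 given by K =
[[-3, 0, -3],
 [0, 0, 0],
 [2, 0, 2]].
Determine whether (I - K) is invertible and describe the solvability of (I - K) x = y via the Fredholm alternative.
(I - K) is invertible (det(I - K) = 2 ≠ 0), so for every y in C^3 the equation (I - K) x = y has a unique solution.

K has rank 1, so it is an outer product K = u v^T: every row of K is a multiple of one row vector. Reading off the entries, u = (-3, 0, 2) and v = (1, 0, 1) (row i of K equals u_i·v^T). A rank-one matrix u v^T satisfies K u = u (v·u) and kills the (2)-dimensional subspace v^⊥, so its characteristic polynomial is lambda^2 (lambda - v·u) with v·u = tr K = -1. Hence the eigenvalues of I - K are 1 (multiplicity 2) and 1 - (-1) = 2, so det(I - K) = 2. (Direct check: I - K =
[[4, 0, 3],
 [0, 1, 0],
 [-2, 0, -1]]
has determinant 2.) The finite-dimensional Fredholm alternative says: either (I - K) is invertible, or ker(I - K) ≠ {0} and then range(I - K) = ker((I - K)^*)^⊥, with dim ker(I - K) = dim ker((I - K)^*). Since det(I - K) ≠ 0, 1 is not an eigenvalue of K and ker(I - K) = {0}, so we are in the first case: for every y there is a unique x = (I - K)^(-1) y. Explicitly, by the Sherman–Morrison formula, (I - u v^T)^(-1) = I + u v^T/(1 - v·u), i.e. (I - K)^(-1) = I + K/(2).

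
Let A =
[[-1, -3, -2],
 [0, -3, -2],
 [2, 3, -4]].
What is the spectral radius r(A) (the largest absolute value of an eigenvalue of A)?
r(A) ≈ 4.8423

The eigenvalues of A are the roots of its characteristic polynomial. With M = A (coefficients from the trace, the sum of principal 2x2 minors, and det A):
  p(λ) = det(λ I - M) = λ^3 + 8λ^2 + 29λ + 18.
No integer candidate from the rational root theorem (±divisors of 18) is a root, so the roots are irrational. The cubic discriminant is Δ = -14176 < 0, so there is one real root and a complex-conjugate pair. p(-1) = -4 and p(0) = 18 have opposite signs, so a root lies in (-1, 0); Newton's method refines it to λ ≈ -0.7677. Dividing out (λ - (-0.7677)) leaves approximately λ^2 + 7.2323λ + 23.4481. For λ^2 + 7.2323λ + 23.4481 the discriminant is -41.4854. It is negative, so the remaining roots are the complex-conjugate pair λ ≈ -3.6162 ± 3.2205i. Their product equals the constant term, so |λ|^2 ≈ 23.4481 and |λ| ≈ 4.8423.
Thus the eigenvalues (to 4 decimals) are -0.7677 (modulus 0.7677); -3.6162 ± 3.2205i (modulus 4.8423). The spectral radius is the largest modulus: r(A) ≈ 4.8423. (Cross-check: r(A) ≤ ||A||_2 ≈ 5.5599; equality holds whenever A is normal, though it can also hold for some non-normal A.)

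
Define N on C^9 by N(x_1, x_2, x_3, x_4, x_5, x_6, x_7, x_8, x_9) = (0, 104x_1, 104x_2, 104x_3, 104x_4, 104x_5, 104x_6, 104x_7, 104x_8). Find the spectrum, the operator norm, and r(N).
sigma(N) = {0}; ||N|| = 104; r(N) = 0. (N is nilpotent with N^9 = 0.)

On C^9, N is a strictly lower-triangular matrix with 104 on the subdiagonal and zeros elsewhere, so its characteristic polynomial is lambda^9 and every eigenvalue is 0: sigma(N) = {0}. For the operator norm, N e_i = 104e_{i+1} for i = 1, ..., 8 and N e_9 = 0, so the singular values of N are 104 (with multiplicity 8) and 0; hence ||N|| = 104. The spectral radius r(N) = max|lambda| = 0. Note ||N|| > r(N) — characteristic of non-normal nilpotent operators. Indeed N^9 = 0.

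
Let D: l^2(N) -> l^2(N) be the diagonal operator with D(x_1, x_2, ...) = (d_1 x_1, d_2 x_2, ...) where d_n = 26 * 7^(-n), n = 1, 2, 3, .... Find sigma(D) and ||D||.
sigma(D) = {26 * 7^(-n) : n ≥ 1} ∪ {0}; ||D|| = 26/7

A bounded diagonal operator on l^2 with diagonal entries d_n has spectrum equal to the closure of {d_n : n ≥ 1}: every d_n is an eigenvalue (with eigenvector e_n), so {d_n} ⊂ sigma(D); the spectrum is closed, so its closure is too; and for lambda not in the closure, (D - lambda I) has bounded inverse (the diagonal entries 1/(d_n - lambda) are bounded). For our sequence d_n = 26 * 7^(-n), n = 1, 2, 3, ...:
  - {d_n} = {26 * 7^(-n) : n ≥ 1}; the only limit point is 0
  - closure = {26 * 7^(-n) : n ≥ 1} ∪ {0}
For the norm: a diagonal operator has ||D|| = sup_n |d_n|. Here d_n = 26 * 7^(-n) is positive and decreasing, so sup_n |d_n| = d_1 = 26/7. So ||D|| = 26/7.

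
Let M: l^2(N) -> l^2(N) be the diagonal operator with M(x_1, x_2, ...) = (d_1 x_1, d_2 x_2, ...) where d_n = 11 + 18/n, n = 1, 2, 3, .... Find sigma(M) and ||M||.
sigma(M) = {11 + 18/n : n ≥ 1} ∪ {11}; ||M|| = 29

A bounded diagonal operator on l^2 with diagonal entries d_n has spectrum equal to the closure of {d_n : n ≥ 1}: every d_n is an eigenvalue (with eigenvector e_n), so {d_n} ⊂ sigma(M); the spectrum is closed, so its closure is too; and for lambda not in the closure, (M - lambda I) has bounded inverse (the diagonal entries 1/(d_n - lambda) are bounded). For our sequence d_n = 11 + 18/n, n = 1, 2, 3, ...:
  - {d_n} = {11 + 18/n : n ≥ 1}; the only limit point is 11
  - closure = {11 + 18/n : n ≥ 1} ∪ {11}
For the norm: a diagonal operator has ||M|| = sup_n |d_n|. Here d_n = 11 + 18/n is positive and decreasing, so sup_n |d_n| = d_1 = 11 + 18 = 29. So ||M|| = 29.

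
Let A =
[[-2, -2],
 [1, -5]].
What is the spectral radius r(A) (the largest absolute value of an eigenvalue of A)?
r(A) = 4

The eigenvalues of A are the roots of its characteristic polynomial. With M = A (coefficients from the trace and determinant):
  p(λ) = det(λ I - M) = λ^2 + 7λ + 12.
For λ^2 + 7λ + 12 the discriminant is 1. It is a perfect square (1^2), so the roots are rational: λ = (-7 ± 1)/2 = -3, -4.
Thus the eigenvalues (to 4 decimals) are -3 (modulus 3); -4 (modulus 4). The spectral radius is the largest modulus: r(A) = 4. (Cross-check: r(A) ≤ ||A||_2 ≈ 5.389; equality holds whenever A is normal, though it can also hold for some non-normal A.)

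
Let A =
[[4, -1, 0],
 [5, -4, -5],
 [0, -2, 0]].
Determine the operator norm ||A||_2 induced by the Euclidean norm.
||A||_2 ≈ 8.7586 (= sqrt(largest eigenvalue of A^T A))

||A||_2 = sigma_max(A) = sqrt(lambda_max(A^T A)). Form the symmetric matrix M = A^T A =
[[41, -24, -25],
 [-24, 21, 20],
 [-25, 20, 25]].
Its characteristic polynomial (trace, sum of principal 2x2 minors, determinant of M give the coefficients) is
  p(λ) = det(λ I - M) = λ^3 - 87λ^2 + 810λ - 1600.
No integer candidate from the rational root theorem (±divisors of 1600) is a root, so the roots are irrational. The cubic discriminant is Δ = 586253700 > 0, so there are three distinct real roots. p(2) = -320 and p(3) = 74 have opposite signs, so a root lies in (2, 3); Newton's method refines it to λ ≈ 2.7774. p(7) = 150 and p(8) = -176 have opposite signs, so a root lies in (7, 8); Newton's method refines it to λ ≈ 7.5096. p(76) = -3576 and p(77) = 1480 have opposite signs, so a root lies in (76, 77); Newton's method refines it to λ ≈ 76.7131. Check (Vieta): the three roots sum to 87, matching tr M = 87.
So the eigenvalues of A^T A are ≈ 2.7774, 7.5096, 76.7131 (all ≥ 0, as they must be for A^T A). The largest is λ_max ≈ 76.7131, hence ||A||_2 = sqrt(λ_max) ≈ 8.7586.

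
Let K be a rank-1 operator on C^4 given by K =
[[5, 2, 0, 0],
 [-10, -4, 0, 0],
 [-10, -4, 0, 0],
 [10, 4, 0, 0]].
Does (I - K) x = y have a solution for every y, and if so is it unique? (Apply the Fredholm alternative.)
(I - K) is singular (det(I - K) = 0, i.e. 1 ∈ sigma(K)). (I - K) x = y is solvable iff y ⊥ ker((I - K)^*) = span{(5, 2, 0, 0)}, i.e. iff 5y_1 + 2y_2 = 0. When solvable, the solutions are x = y + c·(1, -2, -2, 2), c arbitrary (ker(I - K) = span{(1, -2, -2, 2)}, dimension 1).

K has rank 1, so it is an outer product K = u v^T: every row of K is a multiple of one row vector. Reading off the entries, u = (1, -2, -2, 2) and v = (5, 2, 0, 0) (row i of K equals u_i·v^T). A rank-one matrix u v^T satisfies K u = u (v·u) and kills the (3)-dimensional subspace v^⊥, so its characteristic polynomial is lambda^3 (lambda - v·u) with v·u = tr K = 1. Hence the eigenvalues of I - K are 1 (multiplicity 3) and 1 - (1) = 0, so det(I - K) = 0. (Direct check: I - K =
[[-4, -2, 0, 0],
 [10, 5, 0, 0],
 [10, 4, 1, 0],
 [-10, -4, 0, 1]]
has determinant 0.) So 1 is an eigenvalue of K and (I - K) is not invertible. The finite-dimensional Fredholm alternative says: either (I - K) is invertible, or ker(I - K) ≠ {0} and then range(I - K) = ker((I - K)^*)^⊥, with dim ker(I - K) = dim ker((I - K)^*). We are in the second case, so we need both kernels. Kernel of I - K: (I - K) u = u - u (v·u) = u - u = 0, so ker(I - K) = span{u} = span{(1, -2, -2, 2)} (it is exactly 1-dimensional because rank(I - K) = 3). Kernel of the adjoint: K is real, so (I - K)^* = I - K^T = I - v u^T, and (I - v u^T) v = v - v (u·v) = 0; hence ker((I - K)^*) = span{v} = span{(5, 2, 0, 0)}. Therefore (I - K) x = y is solvable iff <y, v> = 0, i.e. iff 5y_1 + 2y_2 = 0. When this holds, K y = u (v·y) = 0, so (I - K) y = y and x = y is a particular solution; the full solution set is the line x = y + c·u = y + c·(1, -2, -2, 2), c ∈ C.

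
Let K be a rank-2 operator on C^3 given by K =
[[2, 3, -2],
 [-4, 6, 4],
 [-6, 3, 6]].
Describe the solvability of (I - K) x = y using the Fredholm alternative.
(I - K) is invertible (det(I - K) = 35 ≠ 0), so for every y in C^3 the equation (I - K) x = y has a unique solution.

K has rank 2 and factors as K = U V^T = u1 v1^T + u2 v2^T with u1 = (0, 3, 3), v1 = (-2, 1, 2), u2 = (-1, -1, 0), v2 = (-2, -3, 2) (multiplying out reproduces the displayed K). The nonzero eigenvalues of U V^T coincide with those of the 2 x 2 matrix G = V^T U = [[v1·u1, v1·u2], [v2·u1, v2·u2]] = [[9, 1], [-3, 5]], and by the Sylvester determinant identity det(I_3 - U V^T) = det(I_2 - V^T U) = det([[-8, -1], [3, -4]]) = (-8)(-4) - (-1)(3) = 35. (Direct check: I - K =
[[-1, -3, 2],
 [4, -5, -4],
 [6, -3, -5]]
has determinant 35.) The finite-dimensional Fredholm alternative says: either (I - K) is invertible, or ker(I - K) ≠ {0} and then range(I - K) = ker((I - K)^*)^⊥, with dim ker(I - K) = dim ker((I - K)^*). Since det(I - K) ≠ 0, 1 is not an eigenvalue of K and ker(I - K) = {0}, so we are in the first case: for every y there is a unique x = (I - K)^(-1) y. (Explicitly, by the Woodbury identity, (I - U V^T)^(-1) = I + U (I_2 - G)^(-1) V^T.)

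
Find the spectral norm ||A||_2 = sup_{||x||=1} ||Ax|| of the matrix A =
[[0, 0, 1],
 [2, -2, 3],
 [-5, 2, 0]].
||A||_2 ≈ 6.1891 (= sqrt(largest eigenvalue of A^T A))

||A||_2 = sigma_max(A) = sqrt(lambda_max(A^T A)). Form the symmetric matrix M = A^T A =
[[29, -14, 6],
 [-14, 8, -6],
 [6, -6, 10]].
Its characteristic polynomial (trace, sum of principal 2x2 minors, determinant of M give the coefficients) is
  p(λ) = det(λ I - M) = λ^3 - 47λ^2 + 334λ - 36.
No integer candidate from the rational root theorem (±divisors of 36) is a root, so the roots are irrational. The cubic discriminant is Δ = 92575188 > 0, so there are three distinct real roots. p(0) = -36 and p(1) = 252 have opposite signs, so a root lies in (0, 1); Newton's method refines it to λ ≈ 0.1095. p(8) = 140 and p(9) = -108 have opposite signs, so a root lies in (8, 9); Newton's method refines it to λ ≈ 8.5855. p(38) = -340 and p(39) = 822 have opposite signs, so a root lies in (38, 39); Newton's method refines it to λ ≈ 38.3051. Check (Vieta): the three roots sum to 47, matching tr M = 47.
So the eigenvalues of A^T A are ≈ 0.1095, 8.5855, 38.3051 (all ≥ 0, as they must be for A^T A). The largest is λ_max ≈ 38.3051, hence ||A||_2 = sqrt(λ_max) ≈ 6.1891.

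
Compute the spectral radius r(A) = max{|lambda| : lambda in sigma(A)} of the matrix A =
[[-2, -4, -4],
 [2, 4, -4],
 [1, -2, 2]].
r(A) ≈ 5.8623

The eigenvalues of A are the roots of its characteristic polynomial. With M = A (coefficients from the trace, the sum of principal 2x2 minors, and det A):
  p(λ) = det(λ I - M) = λ^3 - 4λ^2 - 64.
No integer candidate from the rational root theorem (±divisors of 64) is a root, so the roots are irrational. The cubic discriminant is Δ = -126976 < 0, so there is one real root and a complex-conjugate pair. p(5) = -39 and p(6) = 8 have opposite signs, so a root lies in (5, 6); Newton's method refines it to λ ≈ 5.8623. Dividing out (λ - (5.8623)) leaves approximately λ^2 + 1.8623λ + 10.9172. For λ^2 + 1.8623λ + 10.9172 the discriminant is -40.2009. It is negative, so the remaining roots are the complex-conjugate pair λ ≈ -0.9311 ± 3.1702i. Their product equals the constant term, so |λ|^2 ≈ 10.9172 and |λ| ≈ 3.3041.
Thus the eigenvalues (to 4 decimals) are 5.8623 (modulus 5.8623); -0.9311 ± 3.1702i (modulus 3.3041). The spectral radius is the largest modulus: r(A) ≈ 5.8623. (Cross-check: r(A) ≤ ||A||_2 ≈ 6.5704; equality holds whenever A is normal, though it can also hold for some non-normal A.)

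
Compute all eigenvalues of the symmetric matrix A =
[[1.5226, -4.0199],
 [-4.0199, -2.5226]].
sigma(A) ≈ {-5, 4}

A is real symmetric, so its spectrum consists of real eigenvalues. Expanding the characteristic polynomial of the displayed matrix gives
  det(λ I - A) = p(λ) = λ^2 + (1)λ + (-20).
Solving p(λ) = 0 yields eigenvalues ≈ -5, 4. (A is shown rounded to 4 decimals, so these recover the underlying integer eigenvalues to within that precision.)
Verification: the trace of A = -1 equals the sum of eigenvalues -1, and det(A) ≈ -20.0005 matches the eigenvalue product -20.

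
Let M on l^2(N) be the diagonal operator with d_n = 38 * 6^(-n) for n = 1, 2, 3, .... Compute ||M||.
||M|| = 19/3 (attained at n = 1)

For M diagonal, ||M|| = sup_n |d_n|. The sequence d_n = 38 * 6^(-n) is positive and strictly decreasing (ratio 6^(-1) < 1), so the supremum is d_1 = 38/6 = 19/3. Hence ||M|| = 19/3.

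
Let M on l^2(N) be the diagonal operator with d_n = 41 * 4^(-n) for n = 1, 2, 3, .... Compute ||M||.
||M|| = 41/4 (attained at n = 1)

For M diagonal, ||M|| = sup_n |d_n|. The sequence d_n = 41 * 4^(-n) is positive and strictly decreasing (ratio 4^(-1) < 1), so the supremum is d_1 = 41/4. Hence ||M|| = 41/4.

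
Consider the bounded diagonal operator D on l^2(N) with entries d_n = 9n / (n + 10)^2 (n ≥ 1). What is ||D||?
||D|| = 9/40 (attained at n = 10)

For D diagonal, ||D|| = sup_n |d_n|. Treat f(x) = 9x / (x + 10)^2 for real x > 0. By the quotient rule, f'(x) = 9(10 - x)/(x + 10)^3, which is positive for x < 10 and negative for x > 10. So f has a unique maximum at x = 10, and since 10 is a positive integer, the supremum over n ≥ 1 is attained at n = 10: d_10 = 9·10/(10 + 10)^2 = 9·10/400 = 9/40. Hence ||D|| = 9/40.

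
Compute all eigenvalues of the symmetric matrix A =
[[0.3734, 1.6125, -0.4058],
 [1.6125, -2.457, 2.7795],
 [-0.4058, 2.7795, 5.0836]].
sigma(A) ≈ {-4, 1, 6}

A is real symmetric, so its spectrum consists of real eigenvalues. Expanding the characteristic polynomial of the displayed matrix gives
  det(λ I - A) = p(λ) = λ^3 + (-3)λ^2 + (-22)λ + (24).
Solving p(λ) = 0 yields eigenvalues ≈ -4, 1, 6. (A is shown rounded to 4 decimals, so these recover the underlying integer eigenvalues to within that precision.)
Verification: the trace of A = 3 equals the sum of eigenvalues 3, and det(A) ≈ -23.9998 matches the eigenvalue product -24.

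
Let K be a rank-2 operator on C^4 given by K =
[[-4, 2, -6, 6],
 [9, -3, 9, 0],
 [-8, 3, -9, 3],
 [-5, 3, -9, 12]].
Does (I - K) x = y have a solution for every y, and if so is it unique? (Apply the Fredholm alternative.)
(I - K) is invertible (det(I - K) = -148 ≠ 0), so for every y in C^4 the equation (I - K) x = y has a unique solution.

K has rank 2 and factors as K = U V^T = u1 v1^T + u2 v2^T with u1 = (0, -3, 2, -1), v1 = (-1, 0, 0, -3), u2 = (2, -3, 3, 3), v2 = (-2, 1, -3, 3) (multiplying out reproduces the displayed K). The nonzero eigenvalues of U V^T coincide with those of the 2 x 2 matrix G = V^T U = [[v1·u1, v1·u2], [v2·u1, v2·u2]] = [[3, -11], [-12, -7]], and by the Sylvester determinant identity det(I_4 - U V^T) = det(I_2 - V^T U) = det([[-2, 11], [12, 8]]) = (-2)(8) - (11)(12) = -148. (Direct check: I - K =
[[5, -2, 6, -6],
 [-9, 4, -9, 0],
 [8, -3, 10, -3],
 [5, -3, 9, -11]]
has determinant -148.) The finite-dimensional Fredholm alternative says: either (I - K) is invertible, or ker(I - K) ≠ {0} and then range(I - K) = ker((I - K)^*)^⊥, with dim ker(I - K) = dim ker((I - K)^*). Since det(I - K) ≠ 0, 1 is not an eigenvalue of K and ker(I - K) = {0}, so we are in the first case: for every y there is a unique x = (I - K)^(-1) y. (Explicitly, by the Woodbury identity, (I - U V^T)^(-1) = I + U (I_2 - G)^(-1) V^T.)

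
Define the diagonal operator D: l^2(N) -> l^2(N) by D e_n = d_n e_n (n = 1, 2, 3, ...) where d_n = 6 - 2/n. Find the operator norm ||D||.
||D|| = 6

For a diagonal operator on l^2 with entries d_n, ||D|| = sup_n |d_n|. Here d_1 = 4, d_2 = 5, ..., and d_n = 6 - 2/n increases monotonically toward 6. All terms lie in [4, 6), so |d_n| = d_n and the supremum is the limit 6, which is not attained by any individual d_n. Hence ||D|| = 6.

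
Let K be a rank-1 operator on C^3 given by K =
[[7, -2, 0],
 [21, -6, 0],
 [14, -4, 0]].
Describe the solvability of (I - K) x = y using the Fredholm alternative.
(I - K) is singular (det(I - K) = 0, i.e. 1 ∈ sigma(K)). (I - K) x = y is solvable iff y ⊥ ker((I - K)^*) = span{(7, -2, 0)}, i.e. iff 7y_1 - 2y_2 = 0. When solvable, the solutions are x = y + c·(1, 3, 2), c arbitrary (ker(I - K) = span{(1, 3, 2)}, dimension 1).

K has rank 1, so it is an outer product K = u v^T: every row of K is a multiple of one row vector. Reading off the entries, u = (1, 3, 2) and v = (7, -2, 0) (row i of K equals u_i·v^T). A rank-one matrix u v^T satisfies K u = u (v·u) and kills the (2)-dimensional subspace v^⊥, so its characteristic polynomial is lambda^2 (lambda - v·u) with v·u = tr K = 1. Hence the eigenvalues of I - K are 1 (multiplicity 2) and 1 - (1) = 0, so det(I - K) = 0. (Direct check: I - K =
[[-6, 2, 0],
 [-21, 7, 0],
 [-14, 4, 1]]
has determinant 0.) So 1 is an eigenvalue of K and (I - K) is not invertible. The finite-dimensional Fredholm alternative says: either (I - K) is invertible, or ker(I - K) ≠ {0} and then range(I - K) = ker((I - K)^*)^⊥, with dim ker(I - K) = dim ker((I - K)^*). We are in the second case, so we need both kernels. Kernel of I - K: (I - K) u = u - u (v·u) = u - u = 0, so ker(I - K) = span{u} = span{(1, 3, 2)} (it is exactly 1-dimensional because rank(I - K) = 2). Kernel of the adjoint: K is real, so (I - K)^* = I - K^T = I - v u^T, and (I - v u^T) v = v - v (u·v) = 0; hence ker((I - K)^*) = span{v} = span{(7, -2, 0)}. Therefore (I - K) x = y is solvable iff <y, v> = 0, i.e. iff 7y_1 - 2y_2 = 0. When this holds, K y = u (v·y) = 0, so (I - K) y = y and x = y is a particular solution; the full solution set is the line x = y + c·u = y + c·(1, 3, 2), c ∈ C.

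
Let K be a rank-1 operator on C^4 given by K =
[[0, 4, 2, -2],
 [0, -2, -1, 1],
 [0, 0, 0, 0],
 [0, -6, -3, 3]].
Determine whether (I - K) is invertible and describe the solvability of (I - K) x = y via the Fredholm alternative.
(I - K) is singular (det(I - K) = 0, i.e. 1 ∈ sigma(K)). (I - K) x = y is solvable iff y ⊥ ker((I - K)^*) = span{(0, -2, -1, 1)}, i.e. iff -2y_2 - y_3 + y_4 = 0. When solvable, the solutions are x = y + c·(-2, 1, 0, 3), c arbitrary (ker(I - K) = span{(-2, 1, 0, 3)}, dimension 1).

K has rank 1, so it is an outer product K = u v^T: every row of K is a multiple of one row vector. Reading off the entries, u = (-2, 1, 0, 3) and v = (0, -2, -1, 1) (row i of K equals u_i·v^T). A rank-one matrix u v^T satisfies K u = u (v·u) and kills the (3)-dimensional subspace v^⊥, so its characteristic polynomial is lambda^3 (lambda - v·u) with v·u = tr K = 1. Hence the eigenvalues of I - K are 1 (multiplicity 3) and 1 - (1) = 0, so det(I - K) = 0. (Direct check: I - K =
[[1, -4, -2, 2],
 [0, 3, 1, -1],
 [0, 0, 1, 0],
 [0, 6, 3, -2]]
has determinant 0.) So 1 is an eigenvalue of K and (I - K) is not invertible. The finite-dimensional Fredholm alternative says: either (I - K) is invertible, or ker(I - K) ≠ {0} and then range(I - K) = ker((I - K)^*)^⊥, with dim ker(I - K) = dim ker((I - K)^*). We are in the second case, so we need both kernels. Kernel of I - K: (I - K) u = u - u (v·u) = u - u = 0, so ker(I - K) = span{u} = span{(-2, 1, 0, 3)} (it is exactly 1-dimensional because rank(I - K) = 3). Kernel of the adjoint: K is real, so (I - K)^* = I - K^T = I - v u^T, and (I - v u^T) v = v - v (u·v) = 0; hence ker((I - K)^*) = span{v} = span{(0, -2, -1, 1)}. Therefore (I - K) x = y is solvable iff <y, v> = 0, i.e. iff -2y_2 - y_3 + y_4 = 0. When this holds, K y = u (v·y) = 0, so (I - K) y = y and x = y is a particular solution; the full solution set is the line x = y + c·u = y + c·(-2, 1, 0, 3), c ∈ C.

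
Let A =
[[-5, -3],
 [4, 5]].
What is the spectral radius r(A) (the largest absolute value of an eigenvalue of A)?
r(A) = sqrt(52)/2 ≈ 3.6056

The eigenvalues of A are the roots of its characteristic polynomial. With M = A (coefficients from the trace and determinant):
  p(λ) = det(λ I - M) = λ^2 - 13.
For λ^2 - 13 the discriminant is 52. It is nonnegative but not a perfect square, so the roots are real and irrational: λ = ± sqrt(52)/2 ≈ 3.6056, -3.6056.
Thus the eigenvalues (to 4 decimals) are 3.6056 (modulus 3.6056); -3.6056 (modulus 3.6056). The spectral radius is the largest modulus: r(A) = sqrt(52)/2 ≈ 3.6056. (Cross-check: r(A) ≤ ||A||_2 ≈ 8.5249; equality holds whenever A is normal, though it can also hold for some non-normal A.)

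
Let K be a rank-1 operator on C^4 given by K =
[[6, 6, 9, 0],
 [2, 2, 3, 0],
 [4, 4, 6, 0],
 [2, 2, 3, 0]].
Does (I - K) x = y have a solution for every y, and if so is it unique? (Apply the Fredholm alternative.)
(I - K) is invertible (det(I - K) = -13 ≠ 0), so for every y in C^4 the equation (I - K) x = y has a unique solution.

K has rank 1, so it is an outer product K = u v^T: every row of K is a multiple of one row vector. Reading off the entries, u = (3, 1, 2, 1) and v = (2, 2, 3, 0) (row i of K equals u_i·v^T). A rank-one matrix u v^T satisfies K u = u (v·u) and kills the (3)-dimensional subspace v^⊥, so its characteristic polynomial is lambda^3 (lambda - v·u) with v·u = tr K = 14. Hence the eigenvalues of I - K are 1 (multiplicity 3) and 1 - (14) = -13, so det(I - K) = -13. (Direct check: I - K =
[[-5, -6, -9, 0],
 [-2, -1, -3, 0],
 [-4, -4, -5, 0],
 [-2, -2, -3, 1]]
has determinant -13.) The finite-dimensional Fredholm alternative says: either (I - K) is invertible, or ker(I - K) ≠ {0} and then range(I - K) = ker((I - K)^*)^⊥, with dim ker(I - K) = dim ker((I - K)^*). Since det(I - K) ≠ 0, 1 is not an eigenvalue of K and ker(I - K) = {0}, so we are in the first case: for every y there is a unique x = (I - K)^(-1) y. Explicitly, by the Sherman–Morrison formula, (I - u v^T)^(-1) = I + u v^T/(1 - v·u), i.e. (I - K)^(-1) = I + K/(-13).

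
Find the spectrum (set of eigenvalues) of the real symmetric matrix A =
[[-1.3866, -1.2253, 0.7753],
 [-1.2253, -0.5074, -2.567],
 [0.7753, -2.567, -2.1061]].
sigma(A) ≈ {-4, -2, 2}

A is real symmetric, so its spectrum consists of real eigenvalues. Expanding the characteristic polynomial of the displayed matrix gives
  det(λ I - A) = p(λ) = λ^3 + (4)λ^2 + (-4)λ + (-16).
Solving p(λ) = 0 yields eigenvalues ≈ -4, -2, 2. (A is shown rounded to 4 decimals, so these recover the underlying integer eigenvalues to within that precision.)
Verification: the trace of A = -4 equals the sum of eigenvalues -4, and det(A) ≈ 15.9994 matches the eigenvalue product 16.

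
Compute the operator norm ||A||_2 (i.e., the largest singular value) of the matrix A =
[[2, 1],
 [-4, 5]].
||A||_2 = sqrt((46 + sqrt(1332))/2) ≈ 6.4225 (= sqrt(largest eigenvalue of A^T A))

||A||_2 = sigma_max(A) = sqrt(lambda_max(A^T A)). Form the symmetric matrix M = A^T A =
[[20, -18],
 [-18, 26]].
Its characteristic polynomial (trace, determinant of M give the coefficients) is
  p(λ) = det(λ I - M) = λ^2 - 46λ + 196.
For λ^2 - 46λ + 196 the discriminant is 1332. It is nonnegative but not a perfect square, so the roots are real and irrational: λ = (46 ± sqrt(1332))/2 ≈ 41.2483, 4.7517.
So the eigenvalues of A^T A are ≈ 4.7517, 41.2483 (all ≥ 0, as they must be for A^T A). The largest is λ_max = (46 + sqrt(1332))/2 ≈ 41.2483, hence ||A||_2 = sqrt(λ_max) = sqrt((46 + sqrt(1332))/2) ≈ 6.4225.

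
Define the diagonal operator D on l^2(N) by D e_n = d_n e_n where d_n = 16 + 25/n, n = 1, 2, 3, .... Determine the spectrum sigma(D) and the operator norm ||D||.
sigma(D) = {16 + 25/n : n ≥ 1} ∪ {16}; ||D|| = 41

A bounded diagonal operator on l^2 with diagonal entries d_n has spectrum equal to the closure of {d_n : n ≥ 1}: every d_n is an eigenvalue (with eigenvector e_n), so {d_n} ⊂ sigma(D); the spectrum is closed, so its closure is too; and for lambda not in the closure, (D - lambda I) has bounded inverse (the diagonal entries 1/(d_n - lambda) are bounded). For our sequence d_n = 16 + 25/n, n = 1, 2, 3, ...:
  - {d_n} = {16 + 25/n : n ≥ 1}; the only limit point is 16
  - closure = {16 + 25/n : n ≥ 1} ∪ {16}
For the norm: a diagonal operator has ||D|| = sup_n |d_n|. Here d_n = 16 + 25/n is positive and decreasing, so sup_n |d_n| = d_1 = 16 + 25 = 41. So ||D|| = 41.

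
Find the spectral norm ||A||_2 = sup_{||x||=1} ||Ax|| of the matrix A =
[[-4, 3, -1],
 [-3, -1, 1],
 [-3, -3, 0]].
||A||_2 ≈ 5.8337 (= sqrt(largest eigenvalue of A^T A))

||A||_2 = sigma_max(A) = sqrt(lambda_max(A^T A)). Form the symmetric matrix M = A^T A =
[[34, 0, 1],
 [0, 19, -4],
 [1, -4, 2]].
Its characteristic polynomial (trace, sum of principal 2x2 minors, determinant of M give the coefficients) is
  p(λ) = det(λ I - M) = λ^3 - 55λ^2 + 735λ - 729.
No integer candidate from the rational root theorem (±divisors of 729) is a root, so the roots are irrational. The cubic discriminant is Δ = 76877568 > 0, so there are three distinct real roots. p(1) = -48 and p(2) = 529 have opposite signs, so a root lies in (1, 2); Newton's method refines it to λ ≈ 1.0769. p(19) = 240 and p(20) = -29 have opposite signs, so a root lies in (19, 20); Newton's method refines it to λ ≈ 19.8908. p(34) = -15 and p(35) = 496 have opposite signs, so a root lies in (34, 35); Newton's method refines it to λ ≈ 34.0323. Check (Vieta): the three roots sum to 55, matching tr M = 55.
So the eigenvalues of A^T A are ≈ 1.0769, 19.8908, 34.0323 (all ≥ 0, as they must be for A^T A). The largest is λ_max ≈ 34.0323, hence ||A||_2 = sqrt(λ_max) ≈ 5.8337.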